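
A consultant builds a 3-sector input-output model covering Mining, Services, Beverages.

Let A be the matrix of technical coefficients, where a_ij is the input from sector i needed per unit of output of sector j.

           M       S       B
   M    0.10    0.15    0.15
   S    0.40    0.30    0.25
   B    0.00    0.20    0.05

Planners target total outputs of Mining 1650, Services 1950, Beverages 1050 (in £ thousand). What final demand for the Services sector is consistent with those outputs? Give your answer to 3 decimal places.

I − A =
  [   0.90    -0.15    -0.15]
  [  -0.40     0.70    -0.25]
  [   0.00    -0.20     0.95]
d = (I − A) x:
  d_M = (+0.90)·1650 + (-0.15)·1950 + (-0.15)·1050 = 1035.000
  d_S = (-0.40)·1650 + (+0.70)·1950 + (-0.25)·1050 = 442.500
  d_B = (+0.00)·1650 + (-0.20)·1950 + (+0.95)·1050 = 607.500

d_S = 442.500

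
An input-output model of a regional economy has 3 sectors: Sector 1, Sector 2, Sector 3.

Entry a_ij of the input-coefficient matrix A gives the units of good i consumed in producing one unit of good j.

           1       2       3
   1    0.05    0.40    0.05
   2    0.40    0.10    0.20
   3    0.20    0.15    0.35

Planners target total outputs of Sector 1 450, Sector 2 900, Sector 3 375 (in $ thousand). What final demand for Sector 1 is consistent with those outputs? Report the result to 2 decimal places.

I − A =
  [   0.95    -0.40    -0.05]
  [  -0.40     0.90    -0.20]
  [  -0.20    -0.15     0.65]
d = (I − A) x:
  d_1 = (+0.95)·450 + (-0.40)·900 + (-0.05)·375 = 48.75
  d_2 = (-0.40)·450 + (+0.90)·900 + (-0.20)·375 = 555.00
  d_3 = (-0.20)·450 + (-0.15)·900 + (+0.65)·375 = 18.75

d_1 = 48.75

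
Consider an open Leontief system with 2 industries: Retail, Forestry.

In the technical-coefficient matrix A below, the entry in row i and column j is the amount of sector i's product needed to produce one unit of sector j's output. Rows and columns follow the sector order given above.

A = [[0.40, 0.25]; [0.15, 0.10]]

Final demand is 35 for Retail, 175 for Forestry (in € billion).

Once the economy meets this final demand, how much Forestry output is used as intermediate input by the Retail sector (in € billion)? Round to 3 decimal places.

z_FR = 22.463

I − A =
  [   0.60    -0.25]
  [  -0.15     0.90]
det(I−A) = (0.60)(0.90) − (-0.25)(-0.15) = 0.5025
adj(I−A) = [[0.90, 0.25], [0.15, 0.60]]
(I − A)⁻¹ = adj(I−A) / det(I−A) ≈
  [   1.7910     0.4975]
  [   0.2985     1.1940]
First solve x = (I − A)⁻¹ d = adj(I−A)·d / det(I−A); in particular x_R = (0.90·35 + 0.25·175) / 0.5025 = 75.25 / 0.5025 ≈ 149.75124.
Intermediate flow from F to R: z_FR = a_FR · x_R = 0.15 × 75.25 / 0.5025 = 11.2875 / 0.5025 ≈ 22.463.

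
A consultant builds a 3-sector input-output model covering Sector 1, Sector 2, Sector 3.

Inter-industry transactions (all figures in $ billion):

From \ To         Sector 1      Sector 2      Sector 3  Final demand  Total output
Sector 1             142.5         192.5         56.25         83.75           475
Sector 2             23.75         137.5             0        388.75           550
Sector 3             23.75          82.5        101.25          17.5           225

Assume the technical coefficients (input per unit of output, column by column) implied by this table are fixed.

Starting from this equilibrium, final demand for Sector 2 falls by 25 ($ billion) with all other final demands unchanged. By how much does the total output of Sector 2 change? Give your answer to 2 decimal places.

Technical coefficients a_ij = z_ij / X_j:
  a_11 = 142.5/475 = 0.30, a_21 = 23.75/475 = 0.05, a_31 = 23.75/475 = 0.05
  a_12 = 192.5/550 = 0.35, a_22 = 137.5/550 = 0.25, a_32 = 82.5/550 = 0.15
  a_13 = 56.25/225 = 0.25, a_23 = 0/225 = 0.00, a_33 = 101.25/225 = 0.45
I − A =
  [   0.70    -0.35    -0.25]
  [  -0.05     0.75     0.00]
  [  -0.05    -0.15     0.55]
Cofactors of I−A, C_ij = (−1)^(i+j)·(minor ij) (rows/columns in the sector order above):
  C_11 = (0.75)(0.55) − (0.00)(-0.15) = 0.4125
  C_12 = −[(-0.05)(0.55) − (0.00)(-0.05)] = 0.0275
  C_13 = (-0.05)(-0.15) − (0.75)(-0.05) = 0.0450
  C_21 = −[(-0.35)(0.55) − (-0.25)(-0.15)] = 0.2300
  C_22 = (0.70)(0.55) − (-0.25)(-0.05) = 0.3725
  C_23 = −[(0.70)(-0.15) − (-0.35)(-0.05)] = 0.1225
  C_31 = (-0.35)(0.00) − (-0.25)(0.75) = 0.1875
  C_32 = −[(0.70)(0.00) − (-0.25)(-0.05)] = 0.0125
  C_33 = (0.70)(0.75) − (-0.35)(-0.05) = 0.5075
det(I−A) = Σ_j (I−A)_1j·C_1j = (0.70)(0.4125) + (-0.35)(0.0275) + (-0.25)(0.0450) = 0.267875
adj(I−A) = Cᵀ =
  [ 0.4125   0.2300   0.1875]
  [ 0.0275   0.3725   0.0125]
  [ 0.0450   0.1225   0.5075]
(I − A)⁻¹ = adj(I−A) / det(I−A) ≈
  [   1.5399     0.8586     0.7000]
  [   0.1027     1.3906     0.0467]
  [   0.1680     0.4573     1.8945]
Δx = (I − A)⁻¹ Δd with Δd having -25 in the Sector 2 component and 0 elsewhere.
So Δx_2 = L_22 · (-25), where L_22 = adj(I−A)_22 / det(I−A) = 0.3725 / 0.267875.
Δx_2 = 0.3725 × (-25) / 0.267875 = -9.3125 / 0.267875 ≈ -34.76.

Δx_2 = -34.76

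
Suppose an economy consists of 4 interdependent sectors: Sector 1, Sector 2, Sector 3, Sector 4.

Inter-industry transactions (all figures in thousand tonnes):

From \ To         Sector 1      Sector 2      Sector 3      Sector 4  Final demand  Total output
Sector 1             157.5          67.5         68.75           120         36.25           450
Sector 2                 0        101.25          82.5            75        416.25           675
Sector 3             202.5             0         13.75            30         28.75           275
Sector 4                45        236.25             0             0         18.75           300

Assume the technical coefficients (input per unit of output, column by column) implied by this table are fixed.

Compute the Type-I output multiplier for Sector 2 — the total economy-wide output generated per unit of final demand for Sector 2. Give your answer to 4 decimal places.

Technical coefficients a_ij = z_ij / X_j:
  a_11 = 157.5/450 = 0.35, a_21 = 0/450 = 0.00, a_31 = 202.5/450 = 0.45, a_41 = 45/450 = 0.10
  a_12 = 67.5/675 = 0.10, a_22 = 101.25/675 = 0.15, a_32 = 0/675 = 0.00, a_42 = 236.25/675 = 0.35
  a_13 = 68.75/275 = 0.25, a_23 = 82.5/275 = 0.30, a_33 = 13.75/275 = 0.05, a_43 = 0/275 = 0.00
  a_14 = 120/300 = 0.40, a_24 = 75/300 = 0.25, a_34 = 30/300 = 0.10, a_44 = 0/300 = 0.00
I − A =
  [   0.65    -0.10    -0.25    -0.40]
  [   0.00     0.85    -0.30    -0.25]
  [  -0.45     0.00     0.95    -0.10]
  [  -0.10    -0.35     0.00     1.00]
Compute the cofactors C_ij = (−1)^(i+j)·(3×3 minor ij) of I−A; the adjugate is their transpose:
adj(I−A) = Cᵀ =
  [ 0.713875   0.236750   0.262625   0.371000]
  [ 0.161750   0.464500   0.189250   0.199750]
  [ 0.351625   0.131750   0.459125   0.219500]
  [ 0.128000   0.186250   0.092500   0.415750]
det(I−A) = Σ_j (I−A)_1j·C_1j = (0.65)(0.713875) + (-0.10)(0.161750) + (-0.25)(0.351625) + (-0.40)(0.128000) = 0.3087375
(I − A)⁻¹ = adj(I−A) / det(I−A) ≈
  [   2.31224     0.76683     0.85064     1.20167]
  [   0.52391     1.50451     0.61298     0.64699]
  [   1.13891     0.42674     1.48710     0.71096]
  [   0.41459     0.60326     0.29961     1.34661]
The output multiplier for sector j is the column-j sum of the Leontief inverse (I − A)⁻¹ = adj(I−A) / det(I−A).
Column 2 of adj(I−A): (0.236750, 0.464500, 0.131750, 0.186250); det(I−A) = 0.3087375.
m_2 = (0.236750 + 0.464500 + 0.131750 + 0.186250) / 0.3087375 = 1.01925 / 0.3087375 ≈ 3.3013.

m_2 = 3.3013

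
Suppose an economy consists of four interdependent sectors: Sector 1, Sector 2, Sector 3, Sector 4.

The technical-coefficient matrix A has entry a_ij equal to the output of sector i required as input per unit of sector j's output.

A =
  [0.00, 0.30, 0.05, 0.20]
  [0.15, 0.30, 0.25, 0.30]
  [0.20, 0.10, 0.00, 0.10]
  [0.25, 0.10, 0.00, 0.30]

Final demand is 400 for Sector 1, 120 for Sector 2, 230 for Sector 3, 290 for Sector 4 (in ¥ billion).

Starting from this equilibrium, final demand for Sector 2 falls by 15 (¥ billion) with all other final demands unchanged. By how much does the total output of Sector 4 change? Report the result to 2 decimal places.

I − A =
  [   1.00    -0.30    -0.05    -0.20]
  [  -0.15     0.70    -0.25    -0.30]
  [  -0.20    -0.10     1.00    -0.10]
  [  -0.25    -0.10     0.00     0.70]
Compute the cofactors C_ij = (−1)^(i+j)·(3×3 minor ij) of I−A; the adjugate is their transpose:
adj(I−A) = Cᵀ =
  [ 0.44000   0.23400   0.08050   0.23750]
  [ 0.22125   0.64175   0.17150   0.36275]
  [ 0.12900   0.12850   0.36800   0.14450]
  [ 0.18875   0.17525   0.05325   0.60725]
det(I−A) = Σ_j (I−A)_1j·C_1j = (1.00)(0.44000) + (-0.30)(0.22125) + (-0.05)(0.12900) + (-0.20)(0.18875) = 0.329425
(I − A)⁻¹ = adj(I−A) / det(I−A) ≈
  [   1.3357     0.7103     0.2444     0.7210]
  [   0.6716     1.9481     0.5206     1.1012]
  [   0.3916     0.3901     1.1171     0.4386]
  [   0.5730     0.5320     0.1616     1.8434]
Δx = (I − A)⁻¹ Δd with Δd having -15 in the Sector 2 component and 0 elsewhere.
So Δx_4 = L_42 · (-15), where L_42 = adj(I−A)_42 / det(I−A) = 0.17525 / 0.329425.
Δx_4 = 0.17525 × (-15) / 0.329425 = -2.62875 / 0.329425 ≈ -7.98.

Δx_4 = -7.98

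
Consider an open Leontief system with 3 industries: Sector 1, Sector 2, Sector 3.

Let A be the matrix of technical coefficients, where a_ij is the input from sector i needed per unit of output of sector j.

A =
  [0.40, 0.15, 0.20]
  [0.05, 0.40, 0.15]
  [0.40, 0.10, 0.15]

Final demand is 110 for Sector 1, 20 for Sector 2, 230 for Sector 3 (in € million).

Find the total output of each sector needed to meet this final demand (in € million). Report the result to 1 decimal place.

x_1 = 387.6, x_2 = 184.3, x_3 = 474.7

I − A =
  [   0.60    -0.15    -0.20]
  [  -0.05     0.60    -0.15]
  [  -0.40    -0.10     0.85]
Cofactors of I−A, C_ij = (−1)^(i+j)·(minor ij) (rows/columns in the sector order above):
  C_11 = (0.60)(0.85) − (-0.15)(-0.10) = 0.4950
  C_12 = −[(-0.05)(0.85) − (-0.15)(-0.40)] = 0.1025
  C_13 = (-0.05)(-0.10) − (0.60)(-0.40) = 0.2450
  C_21 = −[(-0.15)(0.85) − (-0.20)(-0.10)] = 0.1475
  C_22 = (0.60)(0.85) − (-0.20)(-0.40) = 0.4300
  C_23 = −[(0.60)(-0.10) − (-0.15)(-0.40)] = 0.1200
  C_31 = (-0.15)(-0.15) − (-0.20)(0.60) = 0.1425
  C_32 = −[(0.60)(-0.15) − (-0.20)(-0.05)] = 0.1000
  C_33 = (0.60)(0.60) − (-0.15)(-0.05) = 0.3525
det(I−A) = Σ_j (I−A)_1j·C_1j = (0.60)(0.4950) + (-0.15)(0.1025) + (-0.20)(0.2450) = 0.232625
adj(I−A) = Cᵀ =
  [ 0.4950   0.1475   0.1425]
  [ 0.1025   0.4300   0.1000]
  [ 0.2450   0.1200   0.3525]
(I − A)⁻¹ = adj(I−A) / det(I−A) ≈
  [   2.1279     0.6341     0.6126]
  [   0.4406     1.8485     0.4299]
  [   1.0532     0.5159     1.5153]
x = (I − A)⁻¹ d = adj(I−A)·d / det(I−A), with det(I−A) = 0.232625:
  x_1 = (0.4950·110 + 0.1475·20 + 0.1425·230) / 0.232625 = 90.175 / 0.232625 ≈ 387.6
  x_2 = (0.1025·110 + 0.4300·20 + 0.1000·230) / 0.232625 = 42.875 / 0.232625 ≈ 184.3
  x_3 = (0.2450·110 + 0.1200·20 + 0.3525·230) / 0.232625 = 110.425 / 0.232625 ≈ 474.7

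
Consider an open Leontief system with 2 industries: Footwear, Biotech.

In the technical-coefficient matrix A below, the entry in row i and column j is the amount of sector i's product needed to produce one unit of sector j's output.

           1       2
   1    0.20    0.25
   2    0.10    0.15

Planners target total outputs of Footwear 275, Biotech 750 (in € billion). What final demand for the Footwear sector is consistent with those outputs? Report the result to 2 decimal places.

d_1 = 32.50

I − A =
  [   0.80    -0.25]
  [  -0.10     0.85]
d = (I − A) x:
  d_1 = (+0.80)·275 + (-0.25)·750 = 32.50
  d_2 = (-0.10)·275 + (+0.85)·750 = 610.00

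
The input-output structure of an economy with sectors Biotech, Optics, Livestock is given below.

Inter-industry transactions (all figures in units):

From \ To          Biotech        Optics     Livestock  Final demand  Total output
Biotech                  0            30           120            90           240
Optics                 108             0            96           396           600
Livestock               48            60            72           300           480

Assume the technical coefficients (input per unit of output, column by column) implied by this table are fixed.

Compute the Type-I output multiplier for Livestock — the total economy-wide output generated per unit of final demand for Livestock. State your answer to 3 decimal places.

m_L = 2.073

Technical coefficients a_ij = z_ij / X_j:
  a_BB = 0/240 = 0.00, a_OB = 108/240 = 0.45, a_LB = 48/240 = 0.20
  a_BO = 30/600 = 0.05, a_OO = 0/600 = 0.00, a_LO = 60/600 = 0.10
  a_BL = 120/480 = 0.25, a_OL = 96/480 = 0.20, a_LL = 72/480 = 0.15
I − A =
  [   1.00    -0.05    -0.25]
  [  -0.45     1.00    -0.20]
  [  -0.20    -0.10     0.85]
Cofactors of I−A, C_ij = (−1)^(i+j)·(minor ij) (rows/columns in the sector order above):
  C_11 = (1.00)(0.85) − (-0.20)(-0.10) = 0.8300
  C_12 = −[(-0.45)(0.85) − (-0.20)(-0.20)] = 0.4225
  C_13 = (-0.45)(-0.10) − (1.00)(-0.20) = 0.2450
  C_21 = −[(-0.05)(0.85) − (-0.25)(-0.10)] = 0.0675
  C_22 = (1.00)(0.85) − (-0.25)(-0.20) = 0.8000
  C_23 = −[(1.00)(-0.10) − (-0.05)(-0.20)] = 0.1100
  C_31 = (-0.05)(-0.20) − (-0.25)(1.00) = 0.2600
  C_32 = −[(1.00)(-0.20) − (-0.25)(-0.45)] = 0.3125
  C_33 = (1.00)(1.00) − (-0.05)(-0.45) = 0.9775
det(I−A) = Σ_j (I−A)_1j·C_1j = (1.00)(0.8300) + (-0.05)(0.4225) + (-0.25)(0.2450) = 0.747625
adj(I−A) = Cᵀ =
  [ 0.8300   0.0675   0.2600]
  [ 0.4225   0.8000   0.3125]
  [ 0.2450   0.1100   0.9775]
(I − A)⁻¹ = adj(I−A) / det(I−A) ≈
  [   1.1102     0.0903     0.3478]
  [   0.5651     1.0701     0.4180]
  [   0.3277     0.1471     1.3075]
The output multiplier for sector j is the column-j sum of the Leontief inverse (I − A)⁻¹ = adj(I−A) / det(I−A).
Column L of adj(I−A): (0.2600, 0.3125, 0.9775); det(I−A) = 0.747625.
m_L = (0.2600 + 0.3125 + 0.9775) / 0.747625 = 1.55 / 0.747625 ≈ 2.073.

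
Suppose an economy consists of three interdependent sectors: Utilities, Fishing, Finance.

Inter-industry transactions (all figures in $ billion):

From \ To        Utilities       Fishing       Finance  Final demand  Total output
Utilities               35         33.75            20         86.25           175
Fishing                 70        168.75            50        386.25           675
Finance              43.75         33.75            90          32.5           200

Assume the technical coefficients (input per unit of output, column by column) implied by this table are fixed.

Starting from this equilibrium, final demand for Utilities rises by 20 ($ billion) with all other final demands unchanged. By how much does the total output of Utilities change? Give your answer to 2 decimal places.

Technical coefficients a_ij = z_ij / X_j:
  a_11 = 35/175 = 0.20, a_21 = 70/175 = 0.40, a_31 = 43.75/175 = 0.25
  a_12 = 33.75/675 = 0.05, a_22 = 168.75/675 = 0.25, a_32 = 33.75/675 = 0.05
  a_13 = 20/200 = 0.10, a_23 = 50/200 = 0.25, a_33 = 90/200 = 0.45
I − A =
  [   0.80    -0.05    -0.10]
  [  -0.40     0.75    -0.25]
  [  -0.25    -0.05     0.55]
Cofactors of I−A, C_ij = (−1)^(i+j)·(minor ij) (rows/columns in the sector order above):
  C_11 = (0.75)(0.55) − (-0.25)(-0.05) = 0.4000
  C_12 = −[(-0.40)(0.55) − (-0.25)(-0.25)] = 0.2825
  C_13 = (-0.40)(-0.05) − (0.75)(-0.25) = 0.2075
  C_21 = −[(-0.05)(0.55) − (-0.10)(-0.05)] = 0.0325
  C_22 = (0.80)(0.55) − (-0.10)(-0.25) = 0.4150
  C_23 = −[(0.80)(-0.05) − (-0.05)(-0.25)] = 0.0525
  C_31 = (-0.05)(-0.25) − (-0.10)(0.75) = 0.0875
  C_32 = −[(0.80)(-0.25) − (-0.10)(-0.40)] = 0.2400
  C_33 = (0.80)(0.75) − (-0.05)(-0.40) = 0.5800
det(I−A) = Σ_j (I−A)_1j·C_1j = (0.80)(0.4000) + (-0.05)(0.2825) + (-0.10)(0.2075) = 0.285125
adj(I−A) = Cᵀ =
  [ 0.4000   0.0325   0.0875]
  [ 0.2825   0.4150   0.2400]
  [ 0.2075   0.0525   0.5800]
(I − A)⁻¹ = adj(I−A) / det(I−A) ≈
  [   1.4029     0.1140     0.3069]
  [   0.9908     1.4555     0.8417]
  [   0.7278     0.1841     2.0342]
Δx = (I − A)⁻¹ Δd with Δd having +20 in the Utilities component and 0 elsewhere.
So Δx_1 = L_11 · (+20), where L_11 = adj(I−A)_11 / det(I−A) = 0.4000 / 0.285125.
Δx_1 = 0.4000 × (+20) / 0.285125 = 8.00 / 0.285125 ≈ 28.06.

Δx_1 = 28.06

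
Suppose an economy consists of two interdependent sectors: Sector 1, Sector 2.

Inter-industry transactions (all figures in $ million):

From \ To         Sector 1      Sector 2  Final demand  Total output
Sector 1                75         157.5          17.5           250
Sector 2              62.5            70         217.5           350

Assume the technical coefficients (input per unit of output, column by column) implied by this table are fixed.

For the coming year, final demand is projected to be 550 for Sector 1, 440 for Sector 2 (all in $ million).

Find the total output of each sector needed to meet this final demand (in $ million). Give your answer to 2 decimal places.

Technical coefficients a_ij = z_ij / X_j:
  a_11 = 75/250 = 0.30, a_21 = 62.5/250 = 0.25
  a_12 = 157.5/350 = 0.45, a_22 = 70/350 = 0.20
I − A =
  [   0.70    -0.45]
  [  -0.25     0.80]
det(I−A) = (0.70)(0.80) − (-0.45)(-0.25) = 0.4475
adj(I−A) = [[0.80, 0.45], [0.25, 0.70]]
(I − A)⁻¹ = adj(I−A) / det(I−A) ≈
  [   1.7877     1.0056]
  [   0.5587     1.5642]
x = (I − A)⁻¹ d = adj(I−A)·d / det(I−A), with det(I−A) = 0.4475:
  x_1 = (0.80·550 + 0.45·440) / 0.4475 = 638.00 / 0.4475 ≈ 1425.70
  x_2 = (0.25·550 + 0.70·440) / 0.4475 = 445.50 / 0.4475 ≈ 995.53

x_1 = 1425.70, x_2 = 995.53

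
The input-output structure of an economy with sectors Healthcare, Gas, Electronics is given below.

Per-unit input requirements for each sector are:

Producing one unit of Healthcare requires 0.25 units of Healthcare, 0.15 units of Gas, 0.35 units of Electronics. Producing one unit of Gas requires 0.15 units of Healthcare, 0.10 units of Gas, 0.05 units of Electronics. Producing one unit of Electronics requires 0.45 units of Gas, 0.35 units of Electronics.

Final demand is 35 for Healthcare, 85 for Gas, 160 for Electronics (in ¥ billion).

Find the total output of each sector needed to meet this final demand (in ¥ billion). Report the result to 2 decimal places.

I − A =
  [   0.75    -0.15     0.00]
  [  -0.15     0.90    -0.45]
  [  -0.35    -0.05     0.65]
Cofactors of I−A, C_ij = (−1)^(i+j)·(minor ij) (rows/columns in the sector order above):
  C_11 = (0.90)(0.65) − (-0.45)(-0.05) = 0.5625
  C_12 = −[(-0.15)(0.65) − (-0.45)(-0.35)] = 0.2550
  C_13 = (-0.15)(-0.05) − (0.90)(-0.35) = 0.3225
  C_21 = −[(-0.15)(0.65) − (0.00)(-0.05)] = 0.0975
  C_22 = (0.75)(0.65) − (0.00)(-0.35) = 0.4875
  C_23 = −[(0.75)(-0.05) − (-0.15)(-0.35)] = 0.0900
  C_31 = (-0.15)(-0.45) − (0.00)(0.90) = 0.0675
  C_32 = −[(0.75)(-0.45) − (0.00)(-0.15)] = 0.3375
  C_33 = (0.75)(0.90) − (-0.15)(-0.15) = 0.6525
det(I−A) = Σ_j (I−A)_1j·C_1j = (0.75)(0.5625) + (-0.15)(0.2550) + (0.00)(0.3225) = 0.383625
adj(I−A) = Cᵀ =
  [ 0.5625   0.0975   0.0675]
  [ 0.2550   0.4875   0.3375]
  [ 0.3225   0.0900   0.6525]
(I − A)⁻¹ = adj(I−A) / det(I−A) ≈
  [   1.4663     0.2542     0.1760]
  [   0.6647     1.2708     0.8798]
  [   0.8407     0.2346     1.7009]
x = (I − A)⁻¹ d = adj(I−A)·d / det(I−A), with det(I−A) = 0.383625:
  x_1 = (0.5625·35 + 0.0975·85 + 0.0675·160) / 0.383625 = 38.775 / 0.383625 ≈ 101.08
  x_2 = (0.2550·35 + 0.4875·85 + 0.3375·160) / 0.383625 = 104.3625 / 0.383625 ≈ 272.04
  x_3 = (0.3225·35 + 0.0900·85 + 0.6525·160) / 0.383625 = 123.3375 / 0.383625 ≈ 321.51

x_1 = 101.08, x_2 = 272.04, x_3 = 321.51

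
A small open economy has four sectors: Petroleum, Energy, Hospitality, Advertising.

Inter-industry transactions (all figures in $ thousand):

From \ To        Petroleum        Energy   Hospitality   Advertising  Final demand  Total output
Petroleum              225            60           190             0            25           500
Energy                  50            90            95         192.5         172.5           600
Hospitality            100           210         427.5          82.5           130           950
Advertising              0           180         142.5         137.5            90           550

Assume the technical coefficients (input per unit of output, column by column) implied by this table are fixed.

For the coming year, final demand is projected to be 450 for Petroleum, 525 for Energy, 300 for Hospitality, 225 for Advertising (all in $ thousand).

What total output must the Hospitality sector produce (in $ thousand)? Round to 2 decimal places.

x_3 = 3081.26

Technical coefficients a_ij = z_ij / X_j:
  a_11 = 225/500 = 0.45, a_21 = 50/500 = 0.10, a_31 = 100/500 = 0.20, a_41 = 0/500 = 0.00
  a_12 = 60/600 = 0.10, a_22 = 90/600 = 0.15, a_32 = 210/600 = 0.35, a_42 = 180/600 = 0.30
  a_13 = 190/950 = 0.20, a_23 = 95/950 = 0.10, a_33 = 427.5/950 = 0.45, a_43 = 142.5/950 = 0.15
  a_14 = 0/550 = 0.00, a_24 = 192.5/550 = 0.35, a_34 = 82.5/550 = 0.15, a_44 = 137.5/550 = 0.25
I − A =
  [   0.55    -0.10    -0.20     0.00]
  [  -0.10     0.85    -0.10    -0.35]
  [  -0.20    -0.35     0.55    -0.15]
  [   0.00    -0.30    -0.15     0.75]
Compute the cofactors C_ij = (−1)^(i+j)·(3×3 minor ij) of I−A; the adjugate is their transpose:
adj(I−A) = Cᵀ =
  [ 0.224625   0.100500   0.119250   0.070750]
  [ 0.064500   0.184500   0.085125   0.103125]
  [ 0.137250   0.184125   0.285375   0.143000]
  [ 0.053250   0.110625   0.091125   0.189375]
det(I−A) = Σ_j (I−A)_1j·C_1j = (0.55)(0.224625) + (-0.10)(0.064500) + (-0.20)(0.137250) + (0.00)(0.053250) = 0.08964375
(I − A)⁻¹ = adj(I−A) / det(I−A) ≈
  [   2.5058     1.1211     1.3303     0.7892]
  [   0.7195     2.0581     0.9496     1.1504]
  [   1.5311     2.0540     3.1834     1.5952]
  [   0.5940     1.2341     1.0165     2.1125]
x = (I − A)⁻¹ d = adj(I−A)·d / det(I−A), with det(I−A) = 0.08964375:
  x_1 = (0.224625·450 + 0.100500·525 + 0.119250·300 + 0.070750·225) / 0.08964375 = 205.5375 / 0.08964375 ≈ 2292.83
  x_2 = (0.064500·450 + 0.184500·525 + 0.085125·300 + 0.103125·225) / 0.08964375 = 174.628125 / 0.08964375 ≈ 1948.02
  x_3 = (0.137250·450 + 0.184125·525 + 0.285375·300 + 0.143000·225) / 0.08964375 = 276.215625 / 0.08964375 ≈ 3081.26
  x_4 = (0.053250·450 + 0.110625·525 + 0.091125·300 + 0.189375·225) / 0.08964375 = 151.9875 / 0.08964375 ≈ 1695.46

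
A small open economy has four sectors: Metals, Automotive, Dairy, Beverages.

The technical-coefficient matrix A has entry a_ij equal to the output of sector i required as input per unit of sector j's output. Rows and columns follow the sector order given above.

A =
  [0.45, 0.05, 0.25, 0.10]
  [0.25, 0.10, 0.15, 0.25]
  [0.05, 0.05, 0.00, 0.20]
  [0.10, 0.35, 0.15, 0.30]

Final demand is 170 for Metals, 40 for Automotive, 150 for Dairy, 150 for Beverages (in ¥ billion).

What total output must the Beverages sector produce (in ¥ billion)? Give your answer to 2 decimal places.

I − A =
  [   0.55    -0.05    -0.25    -0.10]
  [  -0.25     0.90    -0.15    -0.25]
  [  -0.05    -0.05     1.00    -0.20]
  [  -0.10    -0.35    -0.15     0.70]
Compute the cofactors C_ij = (−1)^(i+j)·(3×3 minor ij) of I−A; the adjugate is their transpose:
adj(I−A) = Cᵀ =
  [ 0.497875   0.095500   0.161500   0.151375]
  [ 0.202625   0.344000   0.130625   0.189125]
  [ 0.072625   0.061750   0.270625   0.109750]
  [ 0.188000   0.198875   0.146375   0.463625]
det(I−A) = Σ_j (I−A)_1j·C_1j = (0.55)(0.497875) + (-0.05)(0.202625) + (-0.25)(0.072625) + (-0.10)(0.188000) = 0.22674375
(I − A)⁻¹ = adj(I−A) / det(I−A) ≈
  [   2.1958     0.4212     0.7123     0.6676]
  [   0.8936     1.5171     0.5761     0.8341]
  [   0.3203     0.2723     1.1935     0.4840]
  [   0.8291     0.8771     0.6456     2.0447]
x = (I − A)⁻¹ d = adj(I−A)·d / det(I−A), with det(I−A) = 0.22674375:
  x_M = (0.497875·170 + 0.095500·40 + 0.161500·150 + 0.151375·150) / 0.22674375 = 135.39 / 0.22674375 ≈ 597.11
  x_A = (0.202625·170 + 0.344000·40 + 0.130625·150 + 0.189125·150) / 0.22674375 = 96.16875 / 0.22674375 ≈ 424.13
  x_D = (0.072625·170 + 0.061750·40 + 0.270625·150 + 0.109750·150) / 0.22674375 = 71.8725 / 0.22674375 ≈ 316.98
  x_B = (0.188000·170 + 0.198875·40 + 0.146375·150 + 0.463625·150) / 0.22674375 = 131.415 / 0.22674375 ≈ 579.57

x_B = 579.57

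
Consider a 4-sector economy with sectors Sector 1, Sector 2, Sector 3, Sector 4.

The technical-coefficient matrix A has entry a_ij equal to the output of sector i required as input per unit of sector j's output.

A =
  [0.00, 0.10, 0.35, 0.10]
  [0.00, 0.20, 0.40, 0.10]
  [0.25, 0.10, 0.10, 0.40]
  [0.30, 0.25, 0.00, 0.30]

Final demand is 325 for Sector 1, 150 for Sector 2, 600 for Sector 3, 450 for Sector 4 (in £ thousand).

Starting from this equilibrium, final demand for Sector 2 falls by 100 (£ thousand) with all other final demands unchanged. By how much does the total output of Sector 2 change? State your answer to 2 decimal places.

Δx_2 = -169.62

I − A =
  [   1.00    -0.10    -0.35    -0.10]
  [   0.00     0.80    -0.40    -0.10]
  [  -0.25    -0.10     0.90    -0.40]
  [  -0.30    -0.25     0.00     0.70]
Compute the cofactors C_ij = (−1)^(i+j)·(3×3 minor ij) of I−A; the adjugate is their transpose:
adj(I−A) = Cᵀ =
  [ 0.413500   0.145000   0.225250   0.208500]
  [ 0.145000   0.499750   0.278500   0.251250]
  [ 0.232750   0.202750   0.508000   0.352500]
  [ 0.229000   0.240625   0.196000   0.600000]
det(I−A) = Σ_j (I−A)_1j·C_1j = (1.00)(0.413500) + (-0.10)(0.145000) + (-0.35)(0.232750) + (-0.10)(0.229000) = 0.2946375
(I − A)⁻¹ = adj(I−A) / det(I−A) ≈
  [   1.4034     0.4921     0.7645     0.7076]
  [   0.4921     1.6962     0.9452     0.8527]
  [   0.7900     0.6881     1.7242     1.1964]
  [   0.7772     0.8167     0.6652     2.0364]
Δx = (I − A)⁻¹ Δd with Δd having -100 in the Sector 2 component and 0 elsewhere.
So Δx_2 = L_22 · (-100), where L_22 = adj(I−A)_22 / det(I−A) = 0.499750 / 0.2946375.
Δx_2 = 0.499750 × (-100) / 0.2946375 = -49.975 / 0.2946375 ≈ -169.62.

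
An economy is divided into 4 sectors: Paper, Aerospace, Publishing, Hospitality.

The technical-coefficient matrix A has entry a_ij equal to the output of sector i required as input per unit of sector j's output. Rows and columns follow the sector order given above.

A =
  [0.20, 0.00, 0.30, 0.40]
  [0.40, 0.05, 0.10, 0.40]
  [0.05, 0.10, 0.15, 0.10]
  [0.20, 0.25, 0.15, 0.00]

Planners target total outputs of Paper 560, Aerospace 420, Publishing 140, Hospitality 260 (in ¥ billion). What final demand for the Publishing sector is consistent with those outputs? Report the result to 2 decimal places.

I − A =
  [   0.80     0.00    -0.30    -0.40]
  [  -0.40     0.95    -0.10    -0.40]
  [  -0.05    -0.10     0.85    -0.10]
  [  -0.20    -0.25    -0.15     1.00]
d = (I − A) x:
  d_1 = (+0.80)·560 + (+0.00)·420 + (-0.30)·140 + (-0.40)·260 = 302.00
  d_2 = (-0.40)·560 + (+0.95)·420 + (-0.10)·140 + (-0.40)·260 = 57.00
  d_3 = (-0.05)·560 + (-0.10)·420 + (+0.85)·140 + (-0.10)·260 = 23.00
  d_4 = (-0.20)·560 + (-0.25)·420 + (-0.15)·140 + (+1.00)·260 = 22.00

d_3 = 23.00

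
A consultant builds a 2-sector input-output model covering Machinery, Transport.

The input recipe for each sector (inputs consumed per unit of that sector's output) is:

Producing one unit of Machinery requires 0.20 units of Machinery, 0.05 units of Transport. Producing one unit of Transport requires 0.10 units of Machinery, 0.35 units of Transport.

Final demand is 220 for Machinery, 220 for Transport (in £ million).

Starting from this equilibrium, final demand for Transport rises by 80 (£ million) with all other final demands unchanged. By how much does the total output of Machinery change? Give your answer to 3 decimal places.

Δx_1 = 15.534

I − A =
  [   0.80    -0.10]
  [  -0.05     0.65]
det(I−A) = (0.80)(0.65) − (-0.10)(-0.05) = 0.5150
adj(I−A) = [[0.65, 0.10], [0.05, 0.80]]
(I − A)⁻¹ = adj(I−A) / det(I−A) ≈
  [   1.2621     0.1942]
  [   0.0971     1.5534]
Δx = (I − A)⁻¹ Δd with Δd having +80 in the Transport component and 0 elsewhere.
So Δx_1 = L_12 · (+80), where L_12 = adj(I−A)_12 / det(I−A) = 0.10 / 0.5150.
Δx_1 = 0.10 × (+80) / 0.5150 = 8.00 / 0.5150 ≈ 15.534.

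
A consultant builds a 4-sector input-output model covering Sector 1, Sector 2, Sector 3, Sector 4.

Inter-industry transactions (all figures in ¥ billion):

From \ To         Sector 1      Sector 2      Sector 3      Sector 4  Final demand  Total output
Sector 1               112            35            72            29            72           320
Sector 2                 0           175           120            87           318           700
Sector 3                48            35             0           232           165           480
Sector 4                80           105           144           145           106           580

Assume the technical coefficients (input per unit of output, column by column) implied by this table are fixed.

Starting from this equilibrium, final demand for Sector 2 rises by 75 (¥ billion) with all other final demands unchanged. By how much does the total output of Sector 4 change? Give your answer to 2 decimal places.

Δx_4 = 38.38

Technical coefficients a_ij = z_ij / X_j:
  a_11 = 112/320 = 0.35, a_21 = 0/320 = 0.00, a_31 = 48/320 = 0.15, a_41 = 80/320 = 0.25
  a_12 = 35/700 = 0.05, a_22 = 175/700 = 0.25, a_32 = 35/700 = 0.05, a_42 = 105/700 = 0.15
  a_13 = 72/480 = 0.15, a_23 = 120/480 = 0.25, a_33 = 0/480 = 0.00, a_43 = 144/480 = 0.30
  a_14 = 29/580 = 0.05, a_24 = 87/580 = 0.15, a_34 = 232/580 = 0.40, a_44 = 145/580 = 0.25
I − A =
  [   0.65    -0.05    -0.15    -0.05]
  [   0.00     0.75    -0.25    -0.15]
  [  -0.15    -0.05     1.00    -0.40]
  [  -0.25    -0.15    -0.30     0.75]
Compute the cofactors C_ij = (−1)^(i+j)·(3×3 minor ij) of I−A; the adjugate is their transpose:
adj(I−A) = Cᵀ =
  [ 0.423375   0.054375   0.105750   0.095500]
  [ 0.097375   0.362875   0.153625   0.161000]
  [ 0.157875   0.074500   0.339750   0.206625]
  [ 0.223750   0.120500   0.201875   0.460625]
det(I−A) = Σ_j (I−A)_1j·C_1j = (0.65)(0.423375) + (-0.05)(0.097375) + (-0.15)(0.157875) + (-0.05)(0.223750) = 0.23545625
(I − A)⁻¹ = adj(I−A) / det(I−A) ≈
  [   1.7981     0.2309     0.4491     0.4056]
  [   0.4136     1.5412     0.6525     0.6838]
  [   0.6705     0.3164     1.4429     0.8776]
  [   0.9503     0.5118     0.8574     1.9563]
Δx = (I − A)⁻¹ Δd with Δd having +75 in the Sector 2 component and 0 elsewhere.
So Δx_4 = L_42 · (+75), where L_42 = adj(I−A)_42 / det(I−A) = 0.120500 / 0.23545625.
Δx_4 = 0.120500 × (+75) / 0.23545625 = 9.0375 / 0.23545625 ≈ 38.38.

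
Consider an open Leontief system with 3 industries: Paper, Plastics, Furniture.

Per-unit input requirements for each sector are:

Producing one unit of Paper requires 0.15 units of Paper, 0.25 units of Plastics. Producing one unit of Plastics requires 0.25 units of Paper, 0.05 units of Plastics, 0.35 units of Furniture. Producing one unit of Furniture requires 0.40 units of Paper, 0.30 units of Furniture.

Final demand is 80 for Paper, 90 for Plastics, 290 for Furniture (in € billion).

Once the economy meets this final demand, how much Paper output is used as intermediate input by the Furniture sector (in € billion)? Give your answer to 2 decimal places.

z_13 = 205.41

I − A =
  [   0.85    -0.25    -0.40]
  [  -0.25     0.95     0.00]
  [   0.00    -0.35     0.70]
Cofactors of I−A, C_ij = (−1)^(i+j)·(minor ij) (rows/columns in the sector order above):
  C_11 = (0.95)(0.70) − (0.00)(-0.35) = 0.6650
  C_12 = −[(-0.25)(0.70) − (0.00)(0.00)] = 0.1750
  C_13 = (-0.25)(-0.35) − (0.95)(0.00) = 0.0875
  C_21 = −[(-0.25)(0.70) − (-0.40)(-0.35)] = 0.3150
  C_22 = (0.85)(0.70) − (-0.40)(0.00) = 0.5950
  C_23 = −[(0.85)(-0.35) − (-0.25)(0.00)] = 0.2975
  C_31 = (-0.25)(0.00) − (-0.40)(0.95) = 0.3800
  C_32 = −[(0.85)(0.00) − (-0.40)(-0.25)] = 0.1000
  C_33 = (0.85)(0.95) − (-0.25)(-0.25) = 0.7450
det(I−A) = Σ_j (I−A)_1j·C_1j = (0.85)(0.6650) + (-0.25)(0.1750) + (-0.40)(0.0875) = 0.4865
adj(I−A) = Cᵀ =
  [ 0.6650   0.3150   0.3800]
  [ 0.1750   0.5950   0.1000]
  [ 0.0875   0.2975   0.7450]
(I − A)⁻¹ = adj(I−A) / det(I−A) ≈
  [   1.3669     0.6475     0.7811]
  [   0.3597     1.2230     0.2055]
  [   0.1799     0.6115     1.5313]
First solve x = (I − A)⁻¹ d = adj(I−A)·d / det(I−A); in particular x_3 = (0.0875·80 + 0.2975·90 + 0.7450·290) / 0.4865 = 249.825 / 0.4865 ≈ 513.5149.
Intermediate flow from 1 to 3: z_13 = a_13 · x_3 = 0.40 × 249.825 / 0.4865 = 99.93 / 0.4865 ≈ 205.41.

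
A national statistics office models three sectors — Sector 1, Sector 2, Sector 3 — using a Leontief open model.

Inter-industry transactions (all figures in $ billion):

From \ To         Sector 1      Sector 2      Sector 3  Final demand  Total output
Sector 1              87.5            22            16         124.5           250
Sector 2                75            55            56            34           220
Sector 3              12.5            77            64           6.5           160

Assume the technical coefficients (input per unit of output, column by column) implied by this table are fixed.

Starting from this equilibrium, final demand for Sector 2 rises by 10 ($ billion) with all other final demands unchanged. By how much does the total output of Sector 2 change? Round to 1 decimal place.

Δx_2 = 21.5

Technical coefficients a_ij = z_ij / X_j:
  a_11 = 87.5/250 = 0.35, a_21 = 75/250 = 0.30, a_31 = 12.5/250 = 0.05
  a_12 = 22/220 = 0.10, a_22 = 55/220 = 0.25, a_32 = 77/220 = 0.35
  a_13 = 16/160 = 0.10, a_23 = 56/160 = 0.35, a_33 = 64/160 = 0.40
I − A =
  [   0.65    -0.10    -0.10]
  [  -0.30     0.75    -0.35]
  [  -0.05    -0.35     0.60]
Cofactors of I−A, C_ij = (−1)^(i+j)·(minor ij) (rows/columns in the sector order above):
  C_11 = (0.75)(0.60) − (-0.35)(-0.35) = 0.3275
  C_12 = −[(-0.30)(0.60) − (-0.35)(-0.05)] = 0.1975
  C_13 = (-0.30)(-0.35) − (0.75)(-0.05) = 0.1425
  C_21 = −[(-0.10)(0.60) − (-0.10)(-0.35)] = 0.0950
  C_22 = (0.65)(0.60) − (-0.10)(-0.05) = 0.3850
  C_23 = −[(0.65)(-0.35) − (-0.10)(-0.05)] = 0.2325
  C_31 = (-0.10)(-0.35) − (-0.10)(0.75) = 0.1100
  C_32 = −[(0.65)(-0.35) − (-0.10)(-0.30)] = 0.2575
  C_33 = (0.65)(0.75) − (-0.10)(-0.30) = 0.4575
det(I−A) = Σ_j (I−A)_1j·C_1j = (0.65)(0.3275) + (-0.10)(0.1975) + (-0.10)(0.1425) = 0.178875
adj(I−A) = Cᵀ =
  [ 0.3275   0.0950   0.1100]
  [ 0.1975   0.3850   0.2575]
  [ 0.1425   0.2325   0.4575]
(I − A)⁻¹ = adj(I−A) / det(I−A) ≈
  [   1.8309     0.5311     0.6150]
  [   1.1041     2.1523     1.4396]
  [   0.7966     1.2998     2.5577]
Δx = (I − A)⁻¹ Δd with Δd having +10 in the Sector 2 component and 0 elsewhere.
So Δx_2 = L_22 · (+10), where L_22 = adj(I−A)_22 / det(I−A) = 0.3850 / 0.178875.
Δx_2 = 0.3850 × (+10) / 0.178875 = 3.85 / 0.178875 ≈ 21.5.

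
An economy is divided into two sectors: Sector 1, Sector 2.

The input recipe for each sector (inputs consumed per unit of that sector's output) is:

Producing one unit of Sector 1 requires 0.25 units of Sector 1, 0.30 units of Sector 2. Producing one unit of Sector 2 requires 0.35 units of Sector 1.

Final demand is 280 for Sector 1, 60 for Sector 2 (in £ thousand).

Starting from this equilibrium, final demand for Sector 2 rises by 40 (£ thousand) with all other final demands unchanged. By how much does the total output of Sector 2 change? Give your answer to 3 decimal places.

I − A =
  [   0.75    -0.35]
  [  -0.30     1.00]
det(I−A) = (0.75)(1.00) − (-0.35)(-0.30) = 0.6450
adj(I−A) = [[1.00, 0.35], [0.30, 0.75]]
(I − A)⁻¹ = adj(I−A) / det(I−A) ≈
  [   1.5504     0.5426]
  [   0.4651     1.1628]
Δx = (I − A)⁻¹ Δd with Δd having +40 in the Sector 2 component and 0 elsewhere.
So Δx_2 = L_22 · (+40), where L_22 = adj(I−A)_22 / det(I−A) = 0.75 / 0.6450.
Δx_2 = 0.75 × (+40) / 0.6450 = 30.00 / 0.6450 ≈ 46.512.

Δx_2 = 46.512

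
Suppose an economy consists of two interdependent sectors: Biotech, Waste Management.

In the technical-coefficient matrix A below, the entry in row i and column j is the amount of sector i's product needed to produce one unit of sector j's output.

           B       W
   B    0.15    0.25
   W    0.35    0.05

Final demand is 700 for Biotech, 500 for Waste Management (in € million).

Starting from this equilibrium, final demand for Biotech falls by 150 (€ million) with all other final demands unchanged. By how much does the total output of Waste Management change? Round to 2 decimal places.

Δx_W = -72.92

I − A =
  [   0.85    -0.25]
  [  -0.35     0.95]
det(I−A) = (0.85)(0.95) − (-0.25)(-0.35) = 0.7200
adj(I−A) = [[0.95, 0.25], [0.35, 0.85]]
(I − A)⁻¹ = adj(I−A) / det(I−A) ≈
  [   1.3194     0.3472]
  [   0.4861     1.1806]
Δx = (I − A)⁻¹ Δd with Δd having -150 in the Biotech component and 0 elsewhere.
So Δx_W = L_WB · (-150), where L_WB = adj(I−A)_WB / det(I−A) = 0.35 / 0.7200.
Δx_W = 0.35 × (-150) / 0.7200 = -52.50 / 0.7200 ≈ -72.92.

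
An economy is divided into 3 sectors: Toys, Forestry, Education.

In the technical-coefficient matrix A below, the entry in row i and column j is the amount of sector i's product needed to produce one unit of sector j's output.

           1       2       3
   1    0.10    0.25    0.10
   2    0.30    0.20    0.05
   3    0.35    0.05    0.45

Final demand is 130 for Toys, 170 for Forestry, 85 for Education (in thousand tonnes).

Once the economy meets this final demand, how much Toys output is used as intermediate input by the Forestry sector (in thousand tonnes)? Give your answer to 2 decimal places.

z_12 = 84.97

I − A =
  [   0.90    -0.25    -0.10]
  [  -0.30     0.80    -0.05]
  [  -0.35    -0.05     0.55]
Cofactors of I−A, C_ij = (−1)^(i+j)·(minor ij) (rows/columns in the sector order above):
  C_11 = (0.80)(0.55) − (-0.05)(-0.05) = 0.4375
  C_12 = −[(-0.30)(0.55) − (-0.05)(-0.35)] = 0.1825
  C_13 = (-0.30)(-0.05) − (0.80)(-0.35) = 0.2950
  C_21 = −[(-0.25)(0.55) − (-0.10)(-0.05)] = 0.1425
  C_22 = (0.90)(0.55) − (-0.10)(-0.35) = 0.4600
  C_23 = −[(0.90)(-0.05) − (-0.25)(-0.35)] = 0.1325
  C_31 = (-0.25)(-0.05) − (-0.10)(0.80) = 0.0925
  C_32 = −[(0.90)(-0.05) − (-0.10)(-0.30)] = 0.0750
  C_33 = (0.90)(0.80) − (-0.25)(-0.30) = 0.6450
det(I−A) = Σ_j (I−A)_1j·C_1j = (0.90)(0.4375) + (-0.25)(0.1825) + (-0.10)(0.2950) = 0.318625
adj(I−A) = Cᵀ =
  [ 0.4375   0.1425   0.0925]
  [ 0.1825   0.4600   0.0750]
  [ 0.2950   0.1325   0.6450]
(I − A)⁻¹ = adj(I−A) / det(I−A) ≈
  [   1.3731     0.4472     0.2903]
  [   0.5728     1.4437     0.2354]
  [   0.9259     0.4158     2.0243]
First solve x = (I − A)⁻¹ d = adj(I−A)·d / det(I−A); in particular x_2 = (0.1825·130 + 0.4600·170 + 0.0750·85) / 0.318625 = 108.30 / 0.318625 ≈ 339.8980.
Intermediate flow from 1 to 2: z_12 = a_12 · x_2 = 0.25 × 108.30 / 0.318625 = 27.075 / 0.318625 ≈ 84.97.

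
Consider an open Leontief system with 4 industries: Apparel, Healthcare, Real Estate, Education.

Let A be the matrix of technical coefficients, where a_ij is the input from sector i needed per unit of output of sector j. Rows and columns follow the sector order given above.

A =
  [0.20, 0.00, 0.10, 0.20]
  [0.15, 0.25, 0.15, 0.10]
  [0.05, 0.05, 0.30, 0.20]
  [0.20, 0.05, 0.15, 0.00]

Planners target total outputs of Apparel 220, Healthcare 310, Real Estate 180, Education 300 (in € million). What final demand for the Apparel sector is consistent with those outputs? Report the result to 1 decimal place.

d_1 = 98.0

I − A =
  [   0.80     0.00    -0.10    -0.20]
  [  -0.15     0.75    -0.15    -0.10]
  [  -0.05    -0.05     0.70    -0.20]
  [  -0.20    -0.05    -0.15     1.00]
d = (I − A) x:
  d_1 = (+0.80)·220 + (+0.00)·310 + (-0.10)·180 + (-0.20)·300 = 98.0
  d_2 = (-0.15)·220 + (+0.75)·310 + (-0.15)·180 + (-0.10)·300 = 142.5
  d_3 = (-0.05)·220 + (-0.05)·310 + (+0.70)·180 + (-0.20)·300 = 39.5
  d_4 = (-0.20)·220 + (-0.05)·310 + (-0.15)·180 + (+1.00)·300 = 213.5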